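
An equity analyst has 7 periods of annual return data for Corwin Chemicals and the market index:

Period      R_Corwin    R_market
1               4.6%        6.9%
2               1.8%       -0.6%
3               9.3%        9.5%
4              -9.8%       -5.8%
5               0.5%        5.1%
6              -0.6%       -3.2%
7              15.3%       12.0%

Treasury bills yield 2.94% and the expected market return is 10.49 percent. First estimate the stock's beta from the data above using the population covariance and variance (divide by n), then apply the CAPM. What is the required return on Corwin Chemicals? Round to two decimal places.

Mean R_i = (4.6 + 1.8 + 9.3 − 9.8 + 0.5 − 0.6 + 15.3) / 7 = 3.0143%
Mean R_m = (6.9 − 0.6 + 9.5 − 5.8 + 5.1 − 3.2 + 12.0) / 7 = 3.4143%
Σ(R_i − R̄_i)(R_m − R̄_m) = 291.8786  ⇒  Cov = 291.8786 / 7 = 41.6969
Σ(R_m − R̄_m)² = 270.5086  ⇒  Var(R_m) = 270.5086 / 7 = 38.6441
β = Cov / Var(R_m) = 41.6969 / 38.6441 = 1.0790
MRP = 10.49% − 2.94% = 7.55%
E(R) = R_f + β × MRP = 2.94% + 1.0790 × 7.55% = 11.09%

11.09%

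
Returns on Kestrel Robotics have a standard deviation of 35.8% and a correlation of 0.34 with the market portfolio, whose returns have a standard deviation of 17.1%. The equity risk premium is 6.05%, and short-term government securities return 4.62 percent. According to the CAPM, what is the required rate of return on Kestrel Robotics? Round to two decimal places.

β = ρ × σ_i / σ_m = 0.34 × 35.8% / 17.1% = 0.7118
E(R) = 4.62% + 0.7118 × 6.05% = 8.93%

8.93%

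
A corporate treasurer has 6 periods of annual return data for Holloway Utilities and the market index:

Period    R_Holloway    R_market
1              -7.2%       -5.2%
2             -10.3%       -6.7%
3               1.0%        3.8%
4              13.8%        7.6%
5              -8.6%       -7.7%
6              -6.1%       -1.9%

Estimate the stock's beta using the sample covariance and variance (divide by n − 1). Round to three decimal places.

1.387

Mean R_i = (-7.2 − 10.3 + 1.0 + 13.8 − 8.6 − 6.1) / 6 = -2.9000%
Mean R_m = (-5.2 − 6.7 + 3.8 + 7.6 − 7.7 − 1.9) / 6 = -1.6833%
Σ(R_i − R̄_i)(R_m − R̄_m) = 263.6500  ⇒  Cov = 263.6500 / 5 = 52.7300
Σ(R_m − R̄_m)² = 190.0283  ⇒  Var(R_m) = 190.0283 / 5 = 38.0057
β = Cov / Var(R_m) = 52.7300 / 38.0057 = 1.3874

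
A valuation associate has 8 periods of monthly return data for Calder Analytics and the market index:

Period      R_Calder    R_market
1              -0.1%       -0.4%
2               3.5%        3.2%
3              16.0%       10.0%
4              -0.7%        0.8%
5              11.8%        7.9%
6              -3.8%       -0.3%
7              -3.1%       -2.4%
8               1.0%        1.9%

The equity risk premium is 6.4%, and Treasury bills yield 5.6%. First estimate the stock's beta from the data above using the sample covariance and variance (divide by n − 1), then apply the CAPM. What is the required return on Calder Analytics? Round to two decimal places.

Mean R_i = (-0.1 + 3.5 + 16.0 − 0.7 + 11.8 − 3.8 − 3.1 + 1.0) / 8 = 3.0750%
Mean R_m = (-0.4 + 3.2 + 10.0 + 0.8 + 7.9 − 0.3 − 2.4 + 1.9) / 8 = 2.5875%
Σ(R_i − R̄_i)(R_m − R̄_m) = 210.7275  ⇒  Cov = 210.7275 / 7 = 30.1039
Σ(R_m − R̄_m)² = 129.3488  ⇒  Var(R_m) = 129.3488 / 7 = 18.4784
β = Cov / Var(R_m) = 30.1039 / 18.4784 = 1.6291
E(R) = R_f + β × MRP = 5.6% + 1.6291 × 6.4% = 16.03%

16.03%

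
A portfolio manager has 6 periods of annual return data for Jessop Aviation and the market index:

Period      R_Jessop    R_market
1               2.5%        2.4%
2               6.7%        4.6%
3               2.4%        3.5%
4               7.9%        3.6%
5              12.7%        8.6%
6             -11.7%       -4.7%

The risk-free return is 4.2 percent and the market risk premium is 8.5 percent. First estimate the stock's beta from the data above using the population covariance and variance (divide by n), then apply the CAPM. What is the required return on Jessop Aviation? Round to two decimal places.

20.12%

Mean R_i = (2.5 + 6.7 + 2.4 + 7.9 + 12.7 − 11.7) / 6 = 3.4167%
Mean R_m = (2.4 + 4.6 + 3.5 + 3.6 + 8.6 − 4.7) / 6 = 3.0000%
Σ(R_i − R̄_i)(R_m − R̄_m) = 176.3700  ⇒  Cov = 176.3700 / 6 = 29.3950
Σ(R_m − R̄_m)² = 94.1800  ⇒  Var(R_m) = 94.1800 / 6 = 15.6967
β = Cov / Var(R_m) = 29.3950 / 15.6967 = 1.8727
E(R) = R_f + β × MRP = 4.2% + 1.8727 × 8.5% = 20.12%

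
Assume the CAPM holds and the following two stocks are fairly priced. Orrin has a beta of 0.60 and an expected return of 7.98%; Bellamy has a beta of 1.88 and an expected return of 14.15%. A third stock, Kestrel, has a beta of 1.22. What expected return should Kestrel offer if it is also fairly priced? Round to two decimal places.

MRP (SML slope) = (14.15% − 7.98%) / (1.88 − 0.60) = 6.17% / 1.28 = 4.8203%
R_f (intercept) = 7.98% − 0.60 × 4.8203% = 5.0878%
E(R_Kestrel) = R_f + β × MRP = 5.0878% + 1.22 × 4.8203% = 10.97%

10.97%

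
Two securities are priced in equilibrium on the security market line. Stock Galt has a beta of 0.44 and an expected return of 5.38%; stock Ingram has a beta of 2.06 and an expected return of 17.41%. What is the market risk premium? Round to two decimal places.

7.43%

Both satisfy E(R) = R_f + β·MRP, so the slope of the SML is
MRP = (17.41% − 5.38%) / (2.06 − 0.44) = 12.03% / 1.62 = 7.4259%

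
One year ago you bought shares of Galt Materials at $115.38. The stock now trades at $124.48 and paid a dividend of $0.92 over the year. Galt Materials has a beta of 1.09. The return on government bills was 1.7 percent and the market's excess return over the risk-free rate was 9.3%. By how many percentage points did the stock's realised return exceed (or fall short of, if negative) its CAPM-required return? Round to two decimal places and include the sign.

Realised HPR = (P1 + D1 − P0) / P0 = (124.48 + 0.92 − 115.38) / 115.38 = 10.02 / 115.38 = 8.6843%
CAPM required = R_f + β·MRP = 1.7% + 1.09 × 9.3% = 11.8370%
α = realised − required = 8.6843% − 11.8370% = -3.15%

-3.15%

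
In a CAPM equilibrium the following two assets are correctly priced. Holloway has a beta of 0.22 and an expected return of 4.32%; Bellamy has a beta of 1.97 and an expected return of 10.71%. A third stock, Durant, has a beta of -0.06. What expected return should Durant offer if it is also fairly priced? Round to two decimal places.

3.30%

MRP (SML slope) = (10.71% − 4.32%) / (1.97 − 0.22) = 6.39% / 1.75 = 3.6514%
R_f (intercept) = 4.32% − 0.22 × 3.6514% = 3.5167%
E(R_Durant) = R_f + β × MRP = 3.5167% + -0.06 × 3.6514% = 3.30%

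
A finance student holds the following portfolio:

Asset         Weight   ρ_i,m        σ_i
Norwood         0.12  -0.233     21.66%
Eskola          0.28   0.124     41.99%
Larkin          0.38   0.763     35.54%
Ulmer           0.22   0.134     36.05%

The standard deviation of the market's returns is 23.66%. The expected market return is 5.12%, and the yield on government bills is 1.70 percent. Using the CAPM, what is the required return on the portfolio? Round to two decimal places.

β_Norwood = -0.233 × 21.66% / 23.66% = -0.2133
β_Eskola = 0.124 × 41.99% / 23.66% = 0.2201
β_Larkin = 0.763 × 35.54% / 23.66% = 1.1461
β_Ulmer = 0.134 × 36.05% / 23.66% = 0.2042
β_P = Σ w_i β_i = 0.12×-0.2133 + 0.28×0.2201 + 0.38×1.1461 + 0.22×0.2042 = 0.5165
MRP = 5.12% − 1.70% = 3.42%
E(R_P) = R_f + β_P × MRP = 1.70% + 0.5165 × 3.42% = 3.47%

3.47%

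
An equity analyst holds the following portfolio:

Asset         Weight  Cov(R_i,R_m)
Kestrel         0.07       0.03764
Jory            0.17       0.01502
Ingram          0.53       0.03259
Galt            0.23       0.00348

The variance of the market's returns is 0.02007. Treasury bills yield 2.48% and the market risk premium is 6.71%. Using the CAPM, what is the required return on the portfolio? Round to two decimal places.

10.26%

β_Kestrel = 0.03764 / 0.02007 = 1.8754
β_Jory = 0.01502 / 0.02007 = 0.7484
β_Ingram = 0.03259 / 0.02007 = 1.6238
β_Galt = 0.00348 / 0.02007 = 0.1734
β_P = Σ w_i β_i = 0.07×1.8754 + 0.17×0.7484 + 0.53×1.6238 + 0.23×0.1734 = 1.1590
E(R_P) = R_f + β_P × MRP = 2.48% + 1.1590 × 6.71% = 10.26%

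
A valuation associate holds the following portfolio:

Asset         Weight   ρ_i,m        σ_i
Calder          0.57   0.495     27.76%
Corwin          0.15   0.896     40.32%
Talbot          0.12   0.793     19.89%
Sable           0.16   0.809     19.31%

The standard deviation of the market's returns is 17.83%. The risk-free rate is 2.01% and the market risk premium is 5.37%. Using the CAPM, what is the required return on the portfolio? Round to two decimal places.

7.32%

β_Calder = 0.495 × 27.76% / 17.83% = 0.7707
β_Corwin = 0.896 × 40.32% / 17.83% = 2.0262
β_Talbot = 0.793 × 19.89% / 17.83% = 0.8846
β_Sable = 0.809 × 19.31% / 17.83% = 0.8762
β_P = Σ w_i β_i = 0.57×0.7707 + 0.15×2.0262 + 0.12×0.8846 + 0.16×0.8762 = 0.9896
E(R_P) = R_f + β_P × MRP = 2.01% + 0.9896 × 5.37% = 7.32%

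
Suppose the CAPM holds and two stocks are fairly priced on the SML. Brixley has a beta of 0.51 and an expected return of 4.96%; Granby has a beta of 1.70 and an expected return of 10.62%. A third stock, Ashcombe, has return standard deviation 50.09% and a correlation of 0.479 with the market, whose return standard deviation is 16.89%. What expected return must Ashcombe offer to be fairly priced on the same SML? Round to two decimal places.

9.29%

MRP = (10.62% − 4.96%) / (1.70 − 0.51) = 4.7563%
R_f = 4.96% − 0.51 × 4.7563% = 2.5343%
β_Ashcombe = ρ·σ_i/σ_m = 0.479 × 50.09 / 16.89 = 1.4206
E(R_Ashcombe) = R_f + β × MRP = 2.5343% + 1.4206 × 4.7563% = 9.29%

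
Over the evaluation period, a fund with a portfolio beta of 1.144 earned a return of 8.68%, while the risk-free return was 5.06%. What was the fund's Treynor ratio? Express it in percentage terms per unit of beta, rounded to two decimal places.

3.16%

Treynor = (R_P − R_f) / β_P = (8.68% − 5.06%) / 1.1440 = 3.62% / 1.1440 = 3.16%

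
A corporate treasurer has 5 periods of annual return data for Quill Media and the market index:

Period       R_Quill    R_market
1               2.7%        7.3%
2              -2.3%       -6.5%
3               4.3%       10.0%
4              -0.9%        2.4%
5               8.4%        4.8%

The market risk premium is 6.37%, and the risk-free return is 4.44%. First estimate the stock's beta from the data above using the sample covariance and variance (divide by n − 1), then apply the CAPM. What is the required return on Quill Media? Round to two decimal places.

Mean R_i = (2.7 − 2.3 + 4.3 − 0.9 + 8.4) / 5 = 2.4400%
Mean R_m = (7.3 − 6.5 + 10.0 + 2.4 + 4.8) / 5 = 3.6000%
Σ(R_i − R̄_i)(R_m − R̄_m) = 71.9000  ⇒  Cov = 71.9000 / 4 = 17.9750
Σ(R_m − R̄_m)² = 159.5400  ⇒  Var(R_m) = 159.5400 / 4 = 39.8850
β = Cov / Var(R_m) = 17.9750 / 39.8850 = 0.4507
E(R) = R_f + β × MRP = 4.44% + 0.4507 × 6.37% = 7.31%

7.31%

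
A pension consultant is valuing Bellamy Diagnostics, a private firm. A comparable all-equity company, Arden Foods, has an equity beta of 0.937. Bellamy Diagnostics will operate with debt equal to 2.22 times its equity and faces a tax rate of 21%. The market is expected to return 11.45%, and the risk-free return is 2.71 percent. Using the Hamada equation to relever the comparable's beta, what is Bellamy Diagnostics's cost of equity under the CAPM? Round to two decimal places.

25.26%

β_L = β_U × [1 + (1 − t)(D/E)] = 0.937 × [1 + (1 − 0.21) × 2.22]
    = 0.937 × [1 + 0.79 × 2.22] = 0.937 × 2.7538 = 2.5803
MRP = 11.45% − 2.71% = 8.74%
E(R) = R_f + β_L × MRP = 2.71% + 2.5803 × 8.74% = 25.26%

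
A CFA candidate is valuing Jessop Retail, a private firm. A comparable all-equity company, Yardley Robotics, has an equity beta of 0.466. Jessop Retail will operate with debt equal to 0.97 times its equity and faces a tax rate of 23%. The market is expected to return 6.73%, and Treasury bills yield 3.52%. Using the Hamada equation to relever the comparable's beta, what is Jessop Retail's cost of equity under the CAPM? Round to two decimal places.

6.13%

β_L = β_U × [1 + (1 − t)(D/E)] = 0.466 × [1 + (1 − 0.23) × 0.97]
    = 0.466 × [1 + 0.77 × 0.97] = 0.466 × 1.7469 = 0.8141
MRP = 6.73% − 3.52% = 3.21%
E(R) = R_f + β_L × MRP = 3.52% + 0.8141 × 3.21% = 6.13%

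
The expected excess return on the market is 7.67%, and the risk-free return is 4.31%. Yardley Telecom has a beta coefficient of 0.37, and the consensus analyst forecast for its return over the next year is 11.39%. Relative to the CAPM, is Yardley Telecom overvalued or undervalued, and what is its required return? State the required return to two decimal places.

Required return = R_f + β·MRP = 4.31% + 0.37 × 7.67% = 7.15%
Forecast 11.39% > required 7.15% → the stock plots above the SML → undervalued.

Undervalued; required return 7.15%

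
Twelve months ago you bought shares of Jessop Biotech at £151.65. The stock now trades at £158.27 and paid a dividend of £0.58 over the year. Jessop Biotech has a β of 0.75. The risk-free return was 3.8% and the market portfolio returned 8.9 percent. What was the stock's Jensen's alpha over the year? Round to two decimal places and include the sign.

Realised HPR = (P1 + D1 − P0) / P0 = (158.27 + 0.58 − 151.65) / 151.65 = 7.20 / 151.65 = 4.7478%
MRP = 8.9% − 3.8% = 5.10%
CAPM required = R_f + β·MRP = 3.8% + 0.75 × 5.1% = 7.6250%
α = realised − required = 4.7478% − 7.6250% = -2.88%

-2.88%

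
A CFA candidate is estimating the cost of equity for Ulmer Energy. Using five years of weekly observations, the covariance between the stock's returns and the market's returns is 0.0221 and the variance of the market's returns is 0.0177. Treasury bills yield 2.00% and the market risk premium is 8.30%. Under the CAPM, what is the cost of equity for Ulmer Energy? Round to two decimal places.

β = Cov(R_i, R_m) / Var(R_m) = 0.0221 / 0.0177 = 1.2486
E(R) = R_f + β × MRP = 2.00% + 1.2486 × 8.30% = 12.36%

12.36%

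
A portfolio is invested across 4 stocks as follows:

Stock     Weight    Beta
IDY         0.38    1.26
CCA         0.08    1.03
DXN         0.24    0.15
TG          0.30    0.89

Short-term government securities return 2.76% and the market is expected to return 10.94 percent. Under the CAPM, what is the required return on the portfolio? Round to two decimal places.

β_P = Σ w_i β_i = 0.38×1.26 + 0.08×1.03 + 0.24×0.15 + 0.30×0.89 = 0.8642
MRP = 10.94% − 2.76% = 8.18%
E(R_P) = R_f + β_P × MRP = 2.76% + 0.8642 × 8.18% = 9.83%

9.83%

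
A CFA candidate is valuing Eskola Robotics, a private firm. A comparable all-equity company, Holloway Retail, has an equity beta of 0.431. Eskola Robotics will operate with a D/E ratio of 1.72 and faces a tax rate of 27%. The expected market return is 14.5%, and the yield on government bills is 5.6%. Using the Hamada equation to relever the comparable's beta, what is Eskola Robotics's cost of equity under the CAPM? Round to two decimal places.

β_L = β_U × [1 + (1 − t)(D/E)] = 0.431 × [1 + (1 − 0.27) × 1.72]
    = 0.431 × [1 + 0.73 × 1.72] = 0.431 × 2.2556 = 0.9722
MRP = 14.5% − 5.6% = 8.90%
E(R) = R_f + β_L × MRP = 5.6% + 0.9722 × 8.9% = 14.25%

14.25%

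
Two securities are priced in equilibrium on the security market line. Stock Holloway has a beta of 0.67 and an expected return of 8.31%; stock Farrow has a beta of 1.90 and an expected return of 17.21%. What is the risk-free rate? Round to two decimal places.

Both satisfy E(R) = R_f + β·MRP, so the slope of the SML is
MRP = (17.21% − 8.31%) / (1.90 − 0.67) = 8.90% / 1.23 = 7.2358%
R_f = E(R_Holloway) − β_Holloway·MRP = 8.31% − 0.67 × 7.2358% = 3.4620%

3.46%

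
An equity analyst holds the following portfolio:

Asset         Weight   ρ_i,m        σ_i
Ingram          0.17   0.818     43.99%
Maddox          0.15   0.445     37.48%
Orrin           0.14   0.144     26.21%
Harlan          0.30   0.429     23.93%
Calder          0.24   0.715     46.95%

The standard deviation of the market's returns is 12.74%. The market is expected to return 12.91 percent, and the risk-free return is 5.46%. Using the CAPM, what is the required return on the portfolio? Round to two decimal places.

β_Ingram = 0.818 × 43.99% / 12.74% = 2.8245
β_Maddox = 0.445 × 37.48% / 12.74% = 1.3092
β_Orrin = 0.144 × 26.21% / 12.74% = 0.2963
β_Harlan = 0.429 × 23.93% / 12.74% = 0.8058
β_Calder = 0.715 × 46.95% / 12.74% = 2.6349
β_P = Σ w_i β_i = 0.17×2.8245 + 0.15×1.3092 + 0.14×0.2963 + 0.30×0.8058 + 0.24×2.6349 = 1.5921
MRP = 12.91% − 5.46% = 7.45%
E(R_P) = R_f + β_P × MRP = 5.46% + 1.5921 × 7.45% = 17.32%

17.32%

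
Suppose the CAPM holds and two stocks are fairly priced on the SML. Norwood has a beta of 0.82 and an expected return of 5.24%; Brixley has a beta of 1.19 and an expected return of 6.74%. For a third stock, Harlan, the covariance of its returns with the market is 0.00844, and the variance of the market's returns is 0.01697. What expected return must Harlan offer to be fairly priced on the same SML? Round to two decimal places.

3.93%

MRP = (6.74% − 5.24%) / (1.19 − 0.82) = 4.0541%
R_f = 5.24% − 0.82 × 4.0541% = 1.9156%
β_Harlan = Cov / Var(R_m) = 0.00844 / 0.01697 = 0.4973
E(R_Harlan) = R_f + β × MRP = 1.9156% + 0.4973 × 4.0541% = 3.93%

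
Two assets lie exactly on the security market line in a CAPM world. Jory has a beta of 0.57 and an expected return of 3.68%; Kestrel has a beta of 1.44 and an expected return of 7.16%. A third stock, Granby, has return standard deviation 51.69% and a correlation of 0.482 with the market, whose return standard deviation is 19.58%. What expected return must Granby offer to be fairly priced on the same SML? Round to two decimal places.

6.49%

MRP = (7.16% − 3.68%) / (1.44 − 0.57) = 4.0000%
R_f = 3.68% − 0.57 × 4.0000% = 1.4000%
β_Granby = ρ·σ_i/σ_m = 0.482 × 51.69 / 19.58 = 1.2725
E(R_Granby) = R_f + β × MRP = 1.4000% + 1.2725 × 4.0000% = 6.49%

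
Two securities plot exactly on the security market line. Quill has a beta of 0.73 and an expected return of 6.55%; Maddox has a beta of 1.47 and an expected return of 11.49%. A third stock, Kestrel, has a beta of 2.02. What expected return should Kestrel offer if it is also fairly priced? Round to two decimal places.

MRP (SML slope) = (11.49% − 6.55%) / (1.47 − 0.73) = 4.94% / 0.74 = 6.6757%
R_f (intercept) = 6.55% − 0.73 × 6.6757% = 1.6767%
E(R_Kestrel) = R_f + β × MRP = 1.6767% + 2.02 × 6.6757% = 15.16%

15.16%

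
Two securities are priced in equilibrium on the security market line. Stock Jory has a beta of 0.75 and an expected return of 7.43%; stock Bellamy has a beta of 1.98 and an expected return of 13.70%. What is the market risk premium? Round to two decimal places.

Both satisfy E(R) = R_f + β·MRP, so the slope of the SML is
MRP = (13.70% − 7.43%) / (1.98 − 0.75) = 6.27% / 1.23 = 5.0976%

5.10%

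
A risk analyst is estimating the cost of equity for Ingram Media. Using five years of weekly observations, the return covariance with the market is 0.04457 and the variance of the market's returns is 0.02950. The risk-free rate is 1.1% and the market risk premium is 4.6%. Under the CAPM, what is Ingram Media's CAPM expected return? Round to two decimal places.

8.05%

β = Cov(R_i, R_m) / Var(R_m) = 0.04457 / 0.02950 = 1.5108
E(R) = R_f + β × MRP = 1.1% + 1.5108 × 4.6% = 8.05%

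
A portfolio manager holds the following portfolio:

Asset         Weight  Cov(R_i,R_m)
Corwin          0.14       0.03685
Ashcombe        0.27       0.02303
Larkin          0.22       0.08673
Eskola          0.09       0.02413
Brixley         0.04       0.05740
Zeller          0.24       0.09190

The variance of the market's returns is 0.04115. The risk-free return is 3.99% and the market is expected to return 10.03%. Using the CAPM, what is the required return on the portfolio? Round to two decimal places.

12.35%

β_Corwin = 0.03685 / 0.04115 = 0.8955
β_Ashcombe = 0.02303 / 0.04115 = 0.5597
β_Larkin = 0.08673 / 0.04115 = 2.1077
β_Eskola = 0.02413 / 0.04115 = 0.5864
β_Brixley = 0.05740 / 0.04115 = 1.3949
β_Zeller = 0.09190 / 0.04115 = 2.2333
β_P = Σ w_i β_i = 0.14×0.8955 + 0.27×0.5597 + 0.22×2.1077 + 0.09×0.5864 + 0.04×1.3949 + 0.24×2.2333 = 1.3847
MRP = 10.03% − 3.99% = 6.04%
E(R_P) = R_f + β_P × MRP = 3.99% + 1.3847 × 6.04% = 12.35%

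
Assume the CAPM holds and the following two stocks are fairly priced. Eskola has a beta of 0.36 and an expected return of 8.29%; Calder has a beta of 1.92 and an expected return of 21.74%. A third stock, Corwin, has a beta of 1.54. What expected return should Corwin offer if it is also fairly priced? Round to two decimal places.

MRP (SML slope) = (21.74% − 8.29%) / (1.92 − 0.36) = 13.45% / 1.56 = 8.6218%
R_f (intercept) = 8.29% − 0.36 × 8.6218% = 5.1862%
E(R_Corwin) = R_f + β × MRP = 5.1862% + 1.54 × 8.6218% = 18.46%

18.46%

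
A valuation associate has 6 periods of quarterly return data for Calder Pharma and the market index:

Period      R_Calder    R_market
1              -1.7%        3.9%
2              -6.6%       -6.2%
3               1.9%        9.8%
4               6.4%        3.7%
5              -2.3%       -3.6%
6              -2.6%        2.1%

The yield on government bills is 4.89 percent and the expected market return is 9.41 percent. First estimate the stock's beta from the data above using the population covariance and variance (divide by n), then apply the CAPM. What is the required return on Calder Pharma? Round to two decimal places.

7.28%

Mean R_i = (-1.7 − 6.6 + 1.9 + 6.4 − 2.3 − 2.6) / 6 = -0.8167%
Mean R_m = (3.9 − 6.2 + 9.8 + 3.7 − 3.6 + 2.1) / 6 = 1.6167%
Σ(R_i − R̄_i)(R_m − R̄_m) = 87.3317  ⇒  Cov = 87.3317 / 6 = 14.5553
Σ(R_m − R̄_m)² = 165.0683  ⇒  Var(R_m) = 165.0683 / 6 = 27.5114
β = Cov / Var(R_m) = 14.5553 / 27.5114 = 0.5291
MRP = 9.41% − 4.89% = 4.52%
E(R) = R_f + β × MRP = 4.89% + 0.5291 × 4.52% = 7.28%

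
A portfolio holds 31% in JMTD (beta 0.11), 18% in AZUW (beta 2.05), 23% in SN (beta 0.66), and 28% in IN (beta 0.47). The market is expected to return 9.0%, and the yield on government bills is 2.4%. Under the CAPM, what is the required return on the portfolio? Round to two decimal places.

β_P = Σ w_i β_i = 0.31×0.11 + 0.18×2.05 + 0.23×0.66 + 0.28×0.47 = 0.6865
MRP = 9.0% − 2.4% = 6.60%
E(R_P) = R_f + β_P × MRP = 2.4% + 0.6865 × 6.6% = 6.93%

6.93%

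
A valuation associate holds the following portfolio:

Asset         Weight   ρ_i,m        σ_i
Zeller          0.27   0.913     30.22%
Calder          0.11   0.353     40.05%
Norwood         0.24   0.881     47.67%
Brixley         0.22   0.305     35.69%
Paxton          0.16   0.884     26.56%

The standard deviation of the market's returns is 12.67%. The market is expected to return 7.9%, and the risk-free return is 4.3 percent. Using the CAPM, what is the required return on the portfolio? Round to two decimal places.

11.47%

β_Zeller = 0.913 × 30.22% / 12.67% = 2.1777
β_Calder = 0.353 × 40.05% / 12.67% = 1.1158
β_Norwood = 0.881 × 47.67% / 12.67% = 3.3147
β_Brixley = 0.305 × 35.69% / 12.67% = 0.8592
β_Paxton = 0.884 × 26.56% / 12.67% = 1.8531
β_P = Σ w_i β_i = 0.27×2.1777 + 0.11×1.1158 + 0.24×3.3147 + 0.22×0.8592 + 0.16×1.8531 = 1.9918
MRP = 7.9% − 4.3% = 3.60%
E(R_P) = R_f + β_P × MRP = 4.3% + 1.9918 × 3.6% = 11.47%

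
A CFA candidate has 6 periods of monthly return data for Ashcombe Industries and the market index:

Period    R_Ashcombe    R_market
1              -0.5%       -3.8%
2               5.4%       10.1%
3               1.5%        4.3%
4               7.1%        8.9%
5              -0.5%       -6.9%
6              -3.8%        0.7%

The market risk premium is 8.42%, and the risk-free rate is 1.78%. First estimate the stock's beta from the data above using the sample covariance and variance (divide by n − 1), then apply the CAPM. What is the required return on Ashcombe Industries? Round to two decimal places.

5.63%

Mean R_i = (-0.5 + 5.4 + 1.5 + 7.1 − 0.5 − 3.8) / 6 = 1.5333%
Mean R_m = (-3.8 + 10.1 + 4.3 + 8.9 − 6.9 + 0.7) / 6 = 2.2167%
Σ(R_i − R̄_i)(R_m − R̄_m) = 106.4767  ⇒  Cov = 106.4767 / 5 = 21.2953
Σ(R_m − R̄_m)² = 232.7683  ⇒  Var(R_m) = 232.7683 / 5 = 46.5537
β = Cov / Var(R_m) = 21.2953 / 46.5537 = 0.4574
E(R) = R_f + β × MRP = 1.78% + 0.4574 × 8.42% = 5.63%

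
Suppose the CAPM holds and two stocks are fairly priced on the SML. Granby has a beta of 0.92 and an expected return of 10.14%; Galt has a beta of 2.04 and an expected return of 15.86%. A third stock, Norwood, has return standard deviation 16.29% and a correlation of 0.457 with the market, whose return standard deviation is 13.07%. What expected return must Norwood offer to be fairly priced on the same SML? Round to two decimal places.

MRP = (15.86% − 10.14%) / (2.04 − 0.92) = 5.1071%
R_f = 10.14% − 0.92 × 5.1071% = 5.4415%
β_Norwood = ρ·σ_i/σ_m = 0.457 × 16.29 / 13.07 = 0.5696
E(R_Norwood) = R_f + β × MRP = 5.4415% + 0.5696 × 5.1071% = 8.35%

8.35%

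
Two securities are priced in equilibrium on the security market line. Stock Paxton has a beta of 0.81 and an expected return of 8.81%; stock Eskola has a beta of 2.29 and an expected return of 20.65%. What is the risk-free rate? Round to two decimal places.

Both satisfy E(R) = R_f + β·MRP, so the slope of the SML is
MRP = (20.65% − 8.81%) / (2.29 − 0.81) = 11.84% / 1.48 = 8.0000%
R_f = E(R_Paxton) − β_Paxton·MRP = 8.81% − 0.81 × 8.0000% = 2.3300%

2.33%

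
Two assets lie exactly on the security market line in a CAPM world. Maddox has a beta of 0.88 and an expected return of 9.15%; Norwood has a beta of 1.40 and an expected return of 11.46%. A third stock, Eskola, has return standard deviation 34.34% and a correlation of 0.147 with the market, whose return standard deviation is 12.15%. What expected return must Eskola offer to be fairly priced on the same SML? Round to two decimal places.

MRP = (11.46% − 9.15%) / (1.40 − 0.88) = 4.4423%
R_f = 9.15% − 0.88 × 4.4423% = 5.2408%
β_Eskola = ρ·σ_i/σ_m = 0.147 × 34.34 / 12.15 = 0.4155
E(R_Eskola) = R_f + β × MRP = 5.2408% + 0.4155 × 4.4423% = 7.09%

7.09%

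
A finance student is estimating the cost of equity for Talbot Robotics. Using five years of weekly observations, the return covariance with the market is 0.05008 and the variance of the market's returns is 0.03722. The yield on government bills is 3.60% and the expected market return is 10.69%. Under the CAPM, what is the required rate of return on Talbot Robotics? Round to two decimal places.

13.14%

β = Cov(R_i, R_m) / Var(R_m) = 0.05008 / 0.03722 = 1.3455
MRP = 10.69% − 3.60% = 7.09%
E(R) = R_f + β × MRP = 3.60% + 1.3455 × 7.09% = 13.14%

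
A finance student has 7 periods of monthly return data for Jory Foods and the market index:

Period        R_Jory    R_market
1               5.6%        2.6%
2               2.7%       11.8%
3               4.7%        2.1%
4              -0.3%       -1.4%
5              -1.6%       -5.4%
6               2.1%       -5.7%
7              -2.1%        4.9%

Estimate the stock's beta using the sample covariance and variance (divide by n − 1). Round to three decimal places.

Mean R_i = (5.6 + 2.7 + 4.7 − 0.3 − 1.6 + 2.1 − 2.1) / 7 = 1.5857%
Mean R_m = (2.6 + 11.8 + 2.1 − 1.4 − 5.4 − 5.7 + 4.9) / 7 = 1.2714%
Σ(R_i − R̄_i)(R_m − R̄_m) = 28.9771  ⇒  Cov = 28.9771 / 6 = 4.8295
Σ(R_m − R̄_m)² = 226.7143  ⇒  Var(R_m) = 226.7143 / 6 = 37.7857
β = Cov / Var(R_m) = 4.8295 / 37.7857 = 0.1278

0.128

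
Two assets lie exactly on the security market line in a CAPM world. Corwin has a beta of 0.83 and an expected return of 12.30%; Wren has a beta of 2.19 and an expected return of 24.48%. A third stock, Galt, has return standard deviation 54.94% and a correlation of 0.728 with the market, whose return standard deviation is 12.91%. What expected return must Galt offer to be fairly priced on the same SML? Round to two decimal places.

MRP = (24.48% − 12.30%) / (2.19 − 0.83) = 8.9559%
R_f = 12.30% − 0.83 × 8.9559% = 4.8666%
β_Galt = ρ·σ_i/σ_m = 0.728 × 54.94 / 12.91 = 3.0981
E(R_Galt) = R_f + β × MRP = 4.8666% + 3.0981 × 8.9559% = 32.61%

32.61%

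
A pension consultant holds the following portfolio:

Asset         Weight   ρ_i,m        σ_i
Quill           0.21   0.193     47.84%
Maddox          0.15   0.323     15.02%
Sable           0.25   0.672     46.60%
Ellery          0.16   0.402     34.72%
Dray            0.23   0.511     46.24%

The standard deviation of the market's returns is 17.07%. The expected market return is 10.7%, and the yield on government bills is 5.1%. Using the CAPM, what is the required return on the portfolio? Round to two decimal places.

11.06%

β_Quill = 0.193 × 47.84% / 17.07% = 0.5409
β_Maddox = 0.323 × 15.02% / 17.07% = 0.2842
β_Sable = 0.672 × 46.60% / 17.07% = 1.8345
β_Ellery = 0.402 × 34.72% / 17.07% = 0.8177
β_Dray = 0.511 × 46.24% / 17.07% = 1.3842
β_P = Σ w_i β_i = 0.21×0.5409 + 0.15×0.2842 + 0.25×1.8345 + 0.16×0.8177 + 0.23×1.3842 = 1.0640
MRP = 10.7% − 5.1% = 5.60%
E(R_P) = R_f + β_P × MRP = 5.1% + 1.0640 × 5.6% = 11.06%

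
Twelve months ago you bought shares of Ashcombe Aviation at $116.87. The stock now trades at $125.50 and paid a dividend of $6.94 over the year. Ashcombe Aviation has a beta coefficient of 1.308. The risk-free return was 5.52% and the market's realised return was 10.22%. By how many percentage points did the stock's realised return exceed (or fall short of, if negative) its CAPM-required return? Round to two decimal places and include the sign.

Realised HPR = (P1 + D1 − P0) / P0 = (125.50 + 6.94 − 116.87) / 116.87 = 15.57 / 116.87 = 13.3225%
MRP = 10.22% − 5.52% = 4.70%
CAPM required = R_f + β·MRP = 5.52% + 1.308 × 4.70% = 11.66760%
α = realised − required = 13.3225% − 11.66760% = +1.65%

+1.65%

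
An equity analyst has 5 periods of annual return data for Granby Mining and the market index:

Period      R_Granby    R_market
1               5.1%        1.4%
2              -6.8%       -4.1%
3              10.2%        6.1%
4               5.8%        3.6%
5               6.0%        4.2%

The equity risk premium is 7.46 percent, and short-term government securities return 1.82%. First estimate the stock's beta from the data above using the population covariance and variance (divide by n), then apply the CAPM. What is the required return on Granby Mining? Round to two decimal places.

Mean R_i = (5.1 − 6.8 + 10.2 + 5.8 + 6.0) / 5 = 4.0600%
Mean R_m = (1.4 − 4.1 + 6.1 + 3.6 + 4.2) / 5 = 2.2400%
Σ(R_i − R̄_i)(R_m − R̄_m) = 97.8480  ⇒  Cov = 97.8480 / 5 = 19.5696
Σ(R_m − R̄_m)² = 61.4920  ⇒  Var(R_m) = 61.4920 / 5 = 12.2984
β = Cov / Var(R_m) = 19.5696 / 12.2984 = 1.5912
E(R) = R_f + β × MRP = 1.82% + 1.5912 × 7.46% = 13.69%

13.69%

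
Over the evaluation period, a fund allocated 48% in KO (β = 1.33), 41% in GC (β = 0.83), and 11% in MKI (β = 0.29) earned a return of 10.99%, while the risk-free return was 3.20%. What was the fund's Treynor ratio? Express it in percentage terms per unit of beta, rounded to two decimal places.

7.71%

β_P = 0.48×1.33 + 0.41×0.83 + 0.11×0.29 = 1.0106
Treynor = (R_P − R_f) / β_P = (10.99% − 3.20%) / 1.0106 = 7.79% / 1.0106 = 7.71%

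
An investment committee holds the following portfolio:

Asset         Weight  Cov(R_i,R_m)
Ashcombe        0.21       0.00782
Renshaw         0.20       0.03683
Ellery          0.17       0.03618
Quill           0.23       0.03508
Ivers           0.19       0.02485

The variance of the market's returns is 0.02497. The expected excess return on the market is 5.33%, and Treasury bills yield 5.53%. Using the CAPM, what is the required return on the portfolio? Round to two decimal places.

β_Ashcombe = 0.00782 / 0.02497 = 0.3132
β_Renshaw = 0.03683 / 0.02497 = 1.4750
β_Ellery = 0.03618 / 0.02497 = 1.4489
β_Quill = 0.03508 / 0.02497 = 1.4049
β_Ivers = 0.02485 / 0.02497 = 0.9952
β_P = Σ w_i β_i = 0.21×0.3132 + 0.20×1.4750 + 0.17×1.4489 + 0.23×1.4049 + 0.19×0.9952 = 1.1193
E(R_P) = R_f + β_P × MRP = 5.53% + 1.1193 × 5.33% = 11.50%

11.50%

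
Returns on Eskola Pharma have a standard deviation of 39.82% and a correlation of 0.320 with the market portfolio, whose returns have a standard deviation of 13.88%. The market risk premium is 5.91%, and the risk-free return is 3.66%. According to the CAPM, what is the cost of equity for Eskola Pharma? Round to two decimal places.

β = ρ × σ_i / σ_m = 0.320 × 39.82% / 13.88% = 0.9180
E(R) = 3.66% + 0.9180 × 5.91% = 9.09%

9.09%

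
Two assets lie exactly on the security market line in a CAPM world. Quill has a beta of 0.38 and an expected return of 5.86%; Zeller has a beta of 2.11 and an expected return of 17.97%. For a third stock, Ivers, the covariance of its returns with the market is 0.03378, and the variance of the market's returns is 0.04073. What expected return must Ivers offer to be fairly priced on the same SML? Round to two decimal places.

MRP = (17.97% − 5.86%) / (2.11 − 0.38) = 7.0000%
R_f = 5.86% − 0.38 × 7.0000% = 3.2000%
β_Ivers = Cov / Var(R_m) = 0.03378 / 0.04073 = 0.8294
E(R_Ivers) = R_f + β × MRP = 3.2000% + 0.8294 × 7.0000% = 9.01%

9.01%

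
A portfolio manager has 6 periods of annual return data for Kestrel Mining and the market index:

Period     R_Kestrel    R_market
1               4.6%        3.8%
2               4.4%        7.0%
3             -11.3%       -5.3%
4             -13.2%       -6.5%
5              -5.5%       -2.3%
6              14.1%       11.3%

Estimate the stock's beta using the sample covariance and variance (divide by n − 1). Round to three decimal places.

1.465

Mean R_i = (4.6 + 4.4 − 11.3 − 13.2 − 5.5 + 14.1) / 6 = -1.1500%
Mean R_m = (3.8 + 7.0 − 5.3 − 6.5 − 2.3 + 11.3) / 6 = 1.3333%
Σ(R_i − R̄_i)(R_m − R̄_m) = 375.1500  ⇒  Cov = 375.1500 / 5 = 75.0300
Σ(R_m − R̄_m)² = 256.0933  ⇒  Var(R_m) = 256.0933 / 5 = 51.2187
β = Cov / Var(R_m) = 75.0300 / 51.2187 = 1.4649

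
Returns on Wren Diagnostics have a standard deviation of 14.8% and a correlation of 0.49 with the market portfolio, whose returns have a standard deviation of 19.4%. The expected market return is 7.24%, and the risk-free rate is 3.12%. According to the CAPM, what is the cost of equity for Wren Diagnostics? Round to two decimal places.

β = ρ × σ_i / σ_m = 0.49 × 14.8% / 19.4% = 0.3738
MRP = 7.24% − 3.12% = 4.12%
E(R) = 3.12% + 0.3738 × 4.12% = 4.66%

4.66%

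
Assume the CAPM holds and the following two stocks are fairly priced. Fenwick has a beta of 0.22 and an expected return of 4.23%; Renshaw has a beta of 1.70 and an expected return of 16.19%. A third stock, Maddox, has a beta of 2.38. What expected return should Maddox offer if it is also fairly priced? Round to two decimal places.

21.69%

MRP (SML slope) = (16.19% − 4.23%) / (1.70 − 0.22) = 11.96% / 1.48 = 8.0811%
R_f (intercept) = 4.23% − 0.22 × 8.0811% = 2.4522%
E(R_Maddox) = R_f + β × MRP = 2.4522% + 2.38 × 8.0811% = 21.69%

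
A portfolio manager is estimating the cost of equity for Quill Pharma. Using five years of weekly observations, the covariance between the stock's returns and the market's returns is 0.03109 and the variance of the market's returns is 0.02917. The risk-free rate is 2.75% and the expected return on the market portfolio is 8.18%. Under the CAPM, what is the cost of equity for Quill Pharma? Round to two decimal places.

β = Cov(R_i, R_m) / Var(R_m) = 0.03109 / 0.02917 = 1.0658
MRP = 8.18% − 2.75% = 5.43%
E(R) = R_f + β × MRP = 2.75% + 1.0658 × 5.43% = 8.54%

8.54%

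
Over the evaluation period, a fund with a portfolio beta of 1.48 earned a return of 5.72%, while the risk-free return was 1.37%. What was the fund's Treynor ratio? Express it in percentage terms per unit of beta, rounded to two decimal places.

2.94%

Treynor = (R_P − R_f) / β_P = (5.72% − 1.37%) / 1.4800 = 4.35% / 1.4800 = 2.94%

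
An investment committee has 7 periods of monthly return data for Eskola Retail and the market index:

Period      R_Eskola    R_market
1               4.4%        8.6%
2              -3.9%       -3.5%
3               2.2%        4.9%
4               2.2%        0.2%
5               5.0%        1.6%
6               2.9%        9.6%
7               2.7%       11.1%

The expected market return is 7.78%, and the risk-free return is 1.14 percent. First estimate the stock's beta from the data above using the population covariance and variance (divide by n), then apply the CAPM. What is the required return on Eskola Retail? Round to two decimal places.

Mean R_i = (4.4 − 3.9 + 2.2 + 2.2 + 5.0 + 2.9 + 2.7) / 7 = 2.2143%
Mean R_m = (8.6 − 3.5 + 4.9 + 0.2 + 1.6 + 9.6 + 11.1) / 7 = 4.6429%
Σ(R_i − R̄_i)(R_m − R̄_m) = 56.5557  ⇒  Cov = 56.5557 / 7 = 8.0794
Σ(R_m − R̄_m)² = 177.2971  ⇒  Var(R_m) = 177.2971 / 7 = 25.3282
β = Cov / Var(R_m) = 8.0794 / 25.3282 = 0.3190
MRP = 7.78% − 1.14% = 6.64%
E(R) = R_f + β × MRP = 1.14% + 0.3190 × 6.64% = 3.26%

3.26%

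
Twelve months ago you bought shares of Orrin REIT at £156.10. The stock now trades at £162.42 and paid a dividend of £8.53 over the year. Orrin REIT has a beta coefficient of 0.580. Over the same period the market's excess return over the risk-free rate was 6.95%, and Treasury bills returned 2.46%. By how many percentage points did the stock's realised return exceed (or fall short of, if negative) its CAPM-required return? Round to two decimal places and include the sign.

Realised HPR = (P1 + D1 − P0) / P0 = (162.42 + 8.53 − 156.10) / 156.10 = 14.85 / 156.10 = 9.5131%
CAPM required = R_f + β·MRP = 2.46% + 0.580 × 6.95% = 6.49100%
α = realised − required = 9.5131% − 6.49100% = +3.02%

+3.02%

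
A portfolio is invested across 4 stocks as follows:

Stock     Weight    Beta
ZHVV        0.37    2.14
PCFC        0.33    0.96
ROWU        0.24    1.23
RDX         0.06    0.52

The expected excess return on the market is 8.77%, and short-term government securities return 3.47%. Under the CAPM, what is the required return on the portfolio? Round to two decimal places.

16.05%

β_P = Σ w_i β_i = 0.37×2.14 + 0.33×0.96 + 0.24×1.23 + 0.06×0.52 = 1.4350
E(R_P) = R_f + β_P × MRP = 3.47% + 1.4350 × 8.77% = 16.05%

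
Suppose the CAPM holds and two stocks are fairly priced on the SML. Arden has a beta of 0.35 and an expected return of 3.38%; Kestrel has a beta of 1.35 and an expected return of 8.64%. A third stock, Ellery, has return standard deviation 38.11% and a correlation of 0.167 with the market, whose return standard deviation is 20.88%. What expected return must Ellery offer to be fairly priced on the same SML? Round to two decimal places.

MRP = (8.64% − 3.38%) / (1.35 − 0.35) = 5.2600%
R_f = 3.38% − 0.35 × 5.2600% = 1.5390%
β_Ellery = ρ·σ_i/σ_m = 0.167 × 38.11 / 20.88 = 0.3048
E(R_Ellery) = R_f + β × MRP = 1.5390% + 0.3048 × 5.2600% = 3.14%

3.14%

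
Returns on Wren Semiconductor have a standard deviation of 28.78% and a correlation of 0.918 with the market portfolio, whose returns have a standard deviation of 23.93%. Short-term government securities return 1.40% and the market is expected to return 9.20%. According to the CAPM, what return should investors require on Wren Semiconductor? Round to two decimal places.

β = ρ × σ_i / σ_m = 0.918 × 28.78% / 23.93% = 1.1041
MRP = 9.20% − 1.40% = 7.80%
E(R) = 1.40% + 1.1041 × 7.80% = 10.01%

10.01%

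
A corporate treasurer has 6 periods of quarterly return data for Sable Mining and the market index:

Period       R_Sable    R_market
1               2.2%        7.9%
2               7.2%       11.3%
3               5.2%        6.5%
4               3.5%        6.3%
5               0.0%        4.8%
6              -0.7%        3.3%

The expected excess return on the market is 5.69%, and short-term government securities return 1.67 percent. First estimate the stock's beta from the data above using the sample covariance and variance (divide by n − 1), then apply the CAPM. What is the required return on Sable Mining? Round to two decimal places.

Mean R_i = (2.2 + 7.2 + 5.2 + 3.5 + 0.0 − 0.7) / 6 = 2.9000%
Mean R_m = (7.9 + 11.3 + 6.5 + 6.3 + 4.8 + 3.3) / 6 = 6.6833%
Σ(R_i − R̄_i)(R_m − R̄_m) = 35.9900  ⇒  Cov = 35.9900 / 5 = 7.1980
Σ(R_m − R̄_m)² = 37.9683  ⇒  Var(R_m) = 37.9683 / 5 = 7.5937
β = Cov / Var(R_m) = 7.1980 / 7.5937 = 0.9479
E(R) = R_f + β × MRP = 1.67% + 0.9479 × 5.69% = 7.06%

7.06%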